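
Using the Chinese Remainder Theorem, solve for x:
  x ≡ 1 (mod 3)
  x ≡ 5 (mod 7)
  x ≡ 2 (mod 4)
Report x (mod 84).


Moduli 3, 7, 4 are pairwise coprime; by CRT there is a unique solution modulo M = 3 · 7 · 4 = 84.
Solve pairwise, accumulating the modulus:
  Start with x ≡ 1 (mod 3).
  Combine with x ≡ 5 (mod 7): since gcd(3, 7) = 1, we get a unique residue mod 21.
    Write x = 1 + 3·t and substitute into x ≡ 5 (mod 7): 3·t ≡ 5 − 1 = 4 (mod 7).
    The inverse of 3 mod 7 is 5 (since 3·5 = 15 = 2·7 + 1), so t ≡ 5·4 = 20 ≡ 6 (mod 7).
    Then x = 1 + 3·6 = 19, valid modulo lcm(3, 7) = 21: x ≡ 19 (mod 21).
  Combine with x ≡ 2 (mod 4): since gcd(21, 4) = 1, we get a unique residue mod 84.
    Write x = 19 + 21·t and substitute into x ≡ 2 (mod 4): 21·t ≡ 2 − 19 = -17 (mod 4).
    Reduce coefficients mod 4: 1·t ≡ 3 (mod 4).
    So t ≡ 3 (mod 4).
    Then x = 19 + 21·3 = 82, valid modulo lcm(21, 4) = 84: x ≡ 82 (mod 84).
Verify: 82 mod 3 = 1 ✓, 82 mod 7 = 5 ✓, 82 mod 4 = 2 ✓.

x ≡ 82 (mod 84).


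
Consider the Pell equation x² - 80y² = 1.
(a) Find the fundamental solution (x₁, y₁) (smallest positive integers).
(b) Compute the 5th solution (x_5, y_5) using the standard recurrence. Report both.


Step 1: Find the fundamental solution (x₁, y₁) of x² - 80y² = 1.
  Expand √80 as a continued fraction. a₀ = ⌊√80⌋ = 8; iterate m_{k+1} = d_k·a_k − m_k, d_{k+1} = (80 − m_{k+1}²)/d_k, a_{k+1} = ⌊(a₀ + m_{k+1})/d_{k+1}⌋ (starting m₀ = 0, d₀ = 1), with convergents p_k = a_k·p_{k-1} + p_{k-2}, q_k = a_k·q_{k-1} + q_{k-2} (p₋₁ = 1, q₋₁ = 0):
  k = 0: a₀ = 8; p₀/q₀ = 8/1; p₀² − 80·q₀² = 64 − 80 = -16.
  k = 1: m = 8, d = 16, a = ⌊(8 + 8)/16⌋ = 1; p/q = (1·8 + 1)/(1·1 + 0) = 9/1; p² − 80·q² = 81 − 80 = 1.
  The first convergent with p² − 80·q² = 1 gives the fundamental solution (x₁, y₁) = (9, 1).
Step 2: Apply the recurrence (x_{n+1}, y_{n+1}) = (x₁x_n + 80y₁y_n, x₁y_n + y₁x_n) repeatedly.
  From (x_1, y_1) = (9, 1): x_2 = 9·9 + 80·1·1 = 161; y_2 = 9·1 + 1·9 = 18.
  From (x_2, y_2) = (161, 18): x_3 = 9·161 + 80·1·18 = 2889; y_3 = 9·18 + 1·161 = 323.
  From (x_3, y_3) = (2889, 323): x_4 = 9·2889 + 80·1·323 = 51841; y_4 = 9·323 + 1·2889 = 5796.
  From (x_4, y_4) = (51841, 5796): x_5 = 9·51841 + 80·1·5796 = 930249; y_5 = 9·5796 + 1·51841 = 104005.
Step 3: Verify x_5² - 80·y_5² = 865363202001 - 865363202000 = 1 (should be 1). ✓

(x_1, y_1) = (9, 1); (x_5, y_5) = (930249, 104005).


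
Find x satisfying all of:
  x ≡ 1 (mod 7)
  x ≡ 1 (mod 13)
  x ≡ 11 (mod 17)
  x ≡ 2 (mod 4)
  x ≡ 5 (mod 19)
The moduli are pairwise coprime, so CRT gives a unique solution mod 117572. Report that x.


Product of moduli M = 7 · 13 · 17 · 4 · 19 = 117572.
Merge one congruence at a time:
  Start: x ≡ 1 (mod 7).
  Combine with x ≡ 1 (mod 13); new modulus lcm = 91.
    Write x = 1 + 7·t and substitute into x ≡ 1 (mod 13): 7·t ≡ 1 − 1 = 0 (mod 13).
    The inverse of 7 mod 13 is 2 (since 7·2 = 14 = 1·13 + 1), so t ≡ 2·0 = 0 ≡ 0 (mod 13).
    Then x = 1 + 7·0 = 1, valid modulo lcm(7, 13) = 91: x ≡ 1 (mod 91).
  Combine with x ≡ 11 (mod 17); new modulus lcm = 1547.
    Write x = 1 + 91·t and substitute into x ≡ 11 (mod 17): 91·t ≡ 11 − 1 = 10 (mod 17).
    Reduce coefficients mod 17: 6·t ≡ 10 (mod 17).
    The inverse of 6 mod 17 is 3 (since 6·3 = 18 = 1·17 + 1), so t ≡ 3·10 = 30 ≡ 13 (mod 17).
    Then x = 1 + 91·13 = 1184, valid modulo lcm(91, 17) = 1547: x ≡ 1184 (mod 1547).
  Combine with x ≡ 2 (mod 4); new modulus lcm = 6188.
    Write x = 1184 + 1547·t and substitute into x ≡ 2 (mod 4): 1547·t ≡ 2 − 1184 = -1182 (mod 4).
    Reduce coefficients mod 4: 3·t ≡ 2 (mod 4).
    The inverse of 3 mod 4 is 3 (since 3·3 = 9 = 2·4 + 1), so t ≡ 3·2 = 6 ≡ 2 (mod 4).
    Then x = 1184 + 1547·2 = 4278, valid modulo lcm(1547, 4) = 6188: x ≡ 4278 (mod 6188).
  Combine with x ≡ 5 (mod 19); new modulus lcm = 117572.
    Write x = 4278 + 6188·t and substitute into x ≡ 5 (mod 19): 6188·t ≡ 5 − 4278 = -4273 (mod 19).
    Reduce coefficients mod 19: 13·t ≡ 2 (mod 19).
    The inverse of 13 mod 19 is 3 (since 13·3 = 39 = 2·19 + 1), so t ≡ 3·2 = 6 ≡ 6 (mod 19).
    Then x = 4278 + 6188·6 = 41406, valid modulo lcm(6188, 19) = 117572: x ≡ 41406 (mod 117572).
Verify against each original: 41406 mod 7 = 1, 41406 mod 13 = 1, 41406 mod 17 = 11, 41406 mod 4 = 2, 41406 mod 19 = 5.

x ≡ 41406 (mod 117572).


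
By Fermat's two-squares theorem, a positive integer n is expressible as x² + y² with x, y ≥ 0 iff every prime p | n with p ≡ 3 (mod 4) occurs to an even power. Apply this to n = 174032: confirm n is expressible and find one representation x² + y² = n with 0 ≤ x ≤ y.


Step 1: Factor n = 174032 = 2^4 · 73 · 149.
Step 2: Check the mod-4 condition on each prime factor: 2 = 2 (special); 73 ≡ 1 (mod 4), exponent 1; 149 ≡ 1 (mod 4), exponent 1.
All primes ≡ 3 (mod 4) appear to even exponent (or don't appear), so by the two-squares theorem n IS expressible as a sum of two squares.
Step 3: Build a representation. Group n = k² · m with k = 4 and m = 73 · 149 = 10877 (a product of primes ≡ 1 (mod 4)); a representation of m scales to one of n via (k·x)² + (k·y)² = k²(x² + y²). Each prime p ≡ 1 (mod 4) is itself a sum of two squares; find a² by testing p − a² for a perfect square:
  73: 73 − 1² = 72, 73 − 2² = 69, 73 − 3² = 64 = 8² ⇒ 73 = 3² + 8².
  149: 149 − 1² = 148, 149 − 2² = 145, 149 − 3² = 140, 149 − 4² = 133, 149 − 5² = 124, 149 − 6² = 113, 149 − 7² = 100 = 10² ⇒ 149 = 7² + 10².
  Combine using the Brahmagupta–Fibonacci identity (a² + b²)(c² + d²) = (ac − bd)² + (ad + bc)² = (ac + bd)² + (ad − bc)²:
  73 · 149 = 10877: from (3² + 8²)(7² + 10²), take (3·7 − 8·10, 3·10 + 8·7) = (21 − 80, 30 + 56) = (-59, 86); dropping signs (only squares matter) gives (59, 86); check 59² + 86² = 3481 + 7396 = 10877 ✓.
  Scale by k = 4: (4·59, 4·86) = (236, 344).
Step 4: Order so x ≤ y and verify: 236² + 344² = 55696 + 118336 = 174032 = n. ✓

n = 174032 = 236² + 344² (one valid representation with x ≤ y).


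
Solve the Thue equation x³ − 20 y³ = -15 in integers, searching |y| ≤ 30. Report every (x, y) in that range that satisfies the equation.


The equation is x³ - 20y³ = -15. For fixed y, x³ = 20·y³ − 15, so a solution requires the RHS to be a perfect cube.
Strategy: iterate y from -30 to 30, compute RHS = 20·y³ − 15, and check whether it is a (positive or negative) perfect cube.
Check small values of y:
  y = 0: RHS = -15 is not a perfect cube.
  y = 1: RHS = 5 is not a perfect cube.
  y = -1: RHS = -35 is not a perfect cube.
  y = 2: RHS = 145 is not a perfect cube.
  y = -2: RHS = -175 is not a perfect cube.
  y = 3: RHS = 525 is not a perfect cube.
  y = -3: RHS = -555 is not a perfect cube.
Continuing the search up to |y| = 30 finds no solutions either.
No (x, y) in the scanned range satisfies the equation.

No integer solutions with |y| ≤ 30.


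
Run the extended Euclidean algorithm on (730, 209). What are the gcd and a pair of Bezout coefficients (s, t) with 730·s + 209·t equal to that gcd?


Euclidean algorithm on (730, 209) — divide until remainder is 0:
  730 = 3 · 209 + 103
  209 = 2 · 103 + 3
  103 = 34 · 3 + 1
  3 = 3 · 1 + 0
gcd(730, 209) = 1.
Track Bezout coefficients alongside the remainders: start with r₀ = 730 = a·1 + b·0 (s = 1, t = 0) and r₁ = 209 = a·0 + b·1 (s = 0, t = 1); each new remainder r_{k+1} = r_{k-1} − q_k·r_k inherits s_{k+1} = s_{k-1} − q_k·s_k, t_{k+1} = t_{k-1} − q_k·t_k, so r_k = a·s_k + b·t_k at every step:
  q = 3: r = 103, s = 1 − 3·0 = 1, t = 0 − 3·1 = -3  (check: 730·1 + 209·(-3) = 103)
  q = 2: r = 3, s = 0 − 2·1 = -2, t = 1 − 2·(-3) = 7  (check: 730·(-2) + 209·7 = 3)
  q = 34: r = 1, s = 1 − 34·(-2) = 69, t = -3 − 34·7 = -241  (check: 730·69 + 209·(-241) = 1)
The row with r = 1 (the gcd) gives the Bezout coefficients s = 69, t = -241.
Result: 730 · (69) + 209 · (-241) = 1.

gcd(730, 209) = 1; s = 69, t = -241 (check: 730·69 + 209·(-241) = 1).


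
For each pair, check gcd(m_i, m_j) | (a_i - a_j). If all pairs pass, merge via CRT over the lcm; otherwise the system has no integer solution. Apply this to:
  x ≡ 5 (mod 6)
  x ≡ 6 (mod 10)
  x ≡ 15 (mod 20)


Moduli 6, 10, 20 are not pairwise coprime, so CRT works modulo lcm(m_i) when all pairwise compatibility conditions hold.
Pairwise compatibility: gcd(m_i, m_j) must divide a_i - a_j for every pair.
Merge one congruence at a time:
  Start: x ≡ 5 (mod 6).
  Combine with x ≡ 6 (mod 10): gcd(6, 10) = 2, and 6 - 5 = 1 is NOT divisible by 2.
    ⇒ system is inconsistent (no integer solution).

No solution (the system is inconsistent).


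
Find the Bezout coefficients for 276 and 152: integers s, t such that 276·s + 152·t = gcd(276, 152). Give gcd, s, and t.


Euclidean algorithm on (276, 152) — divide until remainder is 0:
  276 = 1 · 152 + 124
  152 = 1 · 124 + 28
  124 = 4 · 28 + 12
  28 = 2 · 12 + 4
  12 = 3 · 4 + 0
gcd(276, 152) = 4.
Track Bezout coefficients alongside the remainders: start with r₀ = 276 = a·1 + b·0 (s = 1, t = 0) and r₁ = 152 = a·0 + b·1 (s = 0, t = 1); each new remainder r_{k+1} = r_{k-1} − q_k·r_k inherits s_{k+1} = s_{k-1} − q_k·s_k, t_{k+1} = t_{k-1} − q_k·t_k, so r_k = a·s_k + b·t_k at every step:
  q = 1: r = 124, s = 1 − 1·0 = 1, t = 0 − 1·1 = -1  (check: 276·1 + 152·(-1) = 124)
  q = 1: r = 28, s = 0 − 1·1 = -1, t = 1 − 1·(-1) = 2  (check: 276·(-1) + 152·2 = 28)
  q = 4: r = 12, s = 1 − 4·(-1) = 5, t = -1 − 4·2 = -9  (check: 276·5 + 152·(-9) = 12)
  q = 2: r = 4, s = -1 − 2·5 = -11, t = 2 − 2·(-9) = 20  (check: 276·(-11) + 152·20 = 4)
The row with r = 4 (the gcd) gives the Bezout coefficients s = -11, t = 20.
Result: 276 · (-11) + 152 · (20) = 4.

gcd(276, 152) = 4; s = -11, t = 20 (check: 276·(-11) + 152·20 = 4).


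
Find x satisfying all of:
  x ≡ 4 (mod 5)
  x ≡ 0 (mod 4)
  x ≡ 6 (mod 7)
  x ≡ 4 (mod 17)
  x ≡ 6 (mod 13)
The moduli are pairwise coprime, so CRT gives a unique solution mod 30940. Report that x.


Product of moduli M = 5 · 4 · 7 · 17 · 13 = 30940.
Merge one congruence at a time:
  Start: x ≡ 4 (mod 5).
  Combine with x ≡ 0 (mod 4); new modulus lcm = 20.
    Write x = 4 + 5·t and substitute into x ≡ 0 (mod 4): 5·t ≡ 0 − 4 = -4 (mod 4).
    Reduce coefficients mod 4: 1·t ≡ 0 (mod 4).
    So t ≡ 0 (mod 4).
    Then x = 4 + 5·0 = 4, valid modulo lcm(5, 4) = 20: x ≡ 4 (mod 20).
  Combine with x ≡ 6 (mod 7); new modulus lcm = 140.
    Write x = 4 + 20·t and substitute into x ≡ 6 (mod 7): 20·t ≡ 6 − 4 = 2 (mod 7).
    Reduce coefficients mod 7: 6·t ≡ 2 (mod 7).
    The inverse of 6 mod 7 is 6 (since 6·6 = 36 = 5·7 + 1), so t ≡ 6·2 = 12 ≡ 5 (mod 7).
    Then x = 4 + 20·5 = 104, valid modulo lcm(20, 7) = 140: x ≡ 104 (mod 140).
  Combine with x ≡ 4 (mod 17); new modulus lcm = 2380.
    Write x = 104 + 140·t and substitute into x ≡ 4 (mod 17): 140·t ≡ 4 − 104 = -100 (mod 17).
    Reduce coefficients mod 17: 4·t ≡ 2 (mod 17).
    The inverse of 4 mod 17 is 13 (since 4·13 = 52 = 3·17 + 1), so t ≡ 13·2 = 26 ≡ 9 (mod 17).
    Then x = 104 + 140·9 = 1364, valid modulo lcm(140, 17) = 2380: x ≡ 1364 (mod 2380).
  Combine with x ≡ 6 (mod 13); new modulus lcm = 30940.
    Write x = 1364 + 2380·t and substitute into x ≡ 6 (mod 13): 2380·t ≡ 6 − 1364 = -1358 (mod 13).
    Reduce coefficients mod 13: 1·t ≡ 7 (mod 13).
    So t ≡ 7 (mod 13).
    Then x = 1364 + 2380·7 = 18024, valid modulo lcm(2380, 13) = 30940: x ≡ 18024 (mod 30940).
Verify against each original: 18024 mod 5 = 4, 18024 mod 4 = 0, 18024 mod 7 = 6, 18024 mod 17 = 4, 18024 mod 13 = 6.

x ≡ 18024 (mod 30940).


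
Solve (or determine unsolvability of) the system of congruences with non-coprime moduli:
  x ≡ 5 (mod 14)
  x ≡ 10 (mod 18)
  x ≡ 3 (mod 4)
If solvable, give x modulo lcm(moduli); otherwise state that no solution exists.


Moduli 14, 18, 4 are not pairwise coprime, so CRT works modulo lcm(m_i) when all pairwise compatibility conditions hold.
Pairwise compatibility: gcd(m_i, m_j) must divide a_i - a_j for every pair.
Merge one congruence at a time:
  Start: x ≡ 5 (mod 14).
  Combine with x ≡ 10 (mod 18): gcd(14, 18) = 2, and 10 - 5 = 5 is NOT divisible by 2.
    ⇒ system is inconsistent (no integer solution).

No solution (the system is inconsistent).


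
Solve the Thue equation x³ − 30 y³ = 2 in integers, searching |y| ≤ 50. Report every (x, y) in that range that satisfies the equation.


The equation is x³ - 30y³ = 2. For fixed y, x³ = 30·y³ + 2, so a solution requires the RHS to be a perfect cube.
Strategy: iterate y from -50 to 50, compute RHS = 30·y³ + 2, and check whether it is a (positive or negative) perfect cube.
Check small values of y:
  y = 0: RHS = 2 is not a perfect cube.
  y = 1: RHS = 32 is not a perfect cube.
  y = -1: RHS = -28 is not a perfect cube.
  y = 2: RHS = 242 is not a perfect cube.
  y = -2: RHS = -238 is not a perfect cube.
  y = 3: RHS = 812 is not a perfect cube.
  y = -3: RHS = -808 is not a perfect cube.
Continuing the search up to |y| = 50 finds no solutions either.
No (x, y) in the scanned range satisfies the equation.

No integer solutions with |y| ≤ 50.


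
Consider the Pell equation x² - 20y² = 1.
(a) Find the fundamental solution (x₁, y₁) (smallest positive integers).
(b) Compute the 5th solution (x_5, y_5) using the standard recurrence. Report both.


Step 1: Find the fundamental solution (x₁, y₁) of x² - 20y² = 1.
  Expand √20 as a continued fraction. a₀ = ⌊√20⌋ = 4; iterate m_{k+1} = d_k·a_k − m_k, d_{k+1} = (20 − m_{k+1}²)/d_k, a_{k+1} = ⌊(a₀ + m_{k+1})/d_{k+1}⌋ (starting m₀ = 0, d₀ = 1), with convergents p_k = a_k·p_{k-1} + p_{k-2}, q_k = a_k·q_{k-1} + q_{k-2} (p₋₁ = 1, q₋₁ = 0):
  k = 0: a₀ = 4; p₀/q₀ = 4/1; p₀² − 20·q₀² = 16 − 20 = -4.
  k = 1: m = 4, d = 4, a = ⌊(4 + 4)/4⌋ = 2; p/q = (2·4 + 1)/(2·1 + 0) = 9/2; p² − 20·q² = 81 − 80 = 1.
  The first convergent with p² − 20·q² = 1 gives the fundamental solution (x₁, y₁) = (9, 2).
Step 2: Apply the recurrence (x_{n+1}, y_{n+1}) = (x₁x_n + 20y₁y_n, x₁y_n + y₁x_n) repeatedly.
  From (x_1, y_1) = (9, 2): x_2 = 9·9 + 20·2·2 = 161; y_2 = 9·2 + 2·9 = 36.
  From (x_2, y_2) = (161, 36): x_3 = 9·161 + 20·2·36 = 2889; y_3 = 9·36 + 2·161 = 646.
  From (x_3, y_3) = (2889, 646): x_4 = 9·2889 + 20·2·646 = 51841; y_4 = 9·646 + 2·2889 = 11592.
  From (x_4, y_4) = (51841, 11592): x_5 = 9·51841 + 20·2·11592 = 930249; y_5 = 9·11592 + 2·51841 = 208010.
Step 3: Verify x_5² - 20·y_5² = 865363202001 - 865363202000 = 1 (should be 1). ✓

(x_1, y_1) = (9, 2); (x_5, y_5) = (930249, 208010).


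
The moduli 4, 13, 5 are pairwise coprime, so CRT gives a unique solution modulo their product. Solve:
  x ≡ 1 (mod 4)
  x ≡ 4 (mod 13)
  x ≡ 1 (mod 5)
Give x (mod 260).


Moduli 4, 13, 5 are pairwise coprime; by CRT there is a unique solution modulo M = 4 · 13 · 5 = 260.
Solve pairwise, accumulating the modulus:
  Start with x ≡ 1 (mod 4).
  Combine with x ≡ 4 (mod 13): since gcd(4, 13) = 1, we get a unique residue mod 52.
    Write x = 1 + 4·t and substitute into x ≡ 4 (mod 13): 4·t ≡ 4 − 1 = 3 (mod 13).
    The inverse of 4 mod 13 is 10 (since 4·10 = 40 = 3·13 + 1), so t ≡ 10·3 = 30 ≡ 4 (mod 13).
    Then x = 1 + 4·4 = 17, valid modulo lcm(4, 13) = 52: x ≡ 17 (mod 52).
  Combine with x ≡ 1 (mod 5): since gcd(52, 5) = 1, we get a unique residue mod 260.
    Write x = 17 + 52·t and substitute into x ≡ 1 (mod 5): 52·t ≡ 1 − 17 = -16 (mod 5).
    Reduce coefficients mod 5: 2·t ≡ 4 (mod 5).
    The inverse of 2 mod 5 is 3 (since 2·3 = 6 = 1·5 + 1), so t ≡ 3·4 = 12 ≡ 2 (mod 5).
    Then x = 17 + 52·2 = 121, valid modulo lcm(52, 5) = 260: x ≡ 121 (mod 260).
Verify: 121 mod 4 = 1 ✓, 121 mod 13 = 4 ✓, 121 mod 5 = 1 ✓.

x ≡ 121 (mod 260).


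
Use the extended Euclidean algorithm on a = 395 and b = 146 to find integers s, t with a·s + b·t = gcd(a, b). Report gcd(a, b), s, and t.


Euclidean algorithm on (395, 146) — divide until remainder is 0:
  395 = 2 · 146 + 103
  146 = 1 · 103 + 43
  103 = 2 · 43 + 17
  43 = 2 · 17 + 9
  17 = 1 · 9 + 8
  9 = 1 · 8 + 1
  8 = 8 · 1 + 0
gcd(395, 146) = 1.
Track Bezout coefficients alongside the remainders: start with r₀ = 395 = a·1 + b·0 (s = 1, t = 0) and r₁ = 146 = a·0 + b·1 (s = 0, t = 1); each new remainder r_{k+1} = r_{k-1} − q_k·r_k inherits s_{k+1} = s_{k-1} − q_k·s_k, t_{k+1} = t_{k-1} − q_k·t_k, so r_k = a·s_k + b·t_k at every step:
  q = 2: r = 103, s = 1 − 2·0 = 1, t = 0 − 2·1 = -2  (check: 395·1 + 146·(-2) = 103)
  q = 1: r = 43, s = 0 − 1·1 = -1, t = 1 − 1·(-2) = 3  (check: 395·(-1) + 146·3 = 43)
  q = 2: r = 17, s = 1 − 2·(-1) = 3, t = -2 − 2·3 = -8  (check: 395·3 + 146·(-8) = 17)
  q = 2: r = 9, s = -1 − 2·3 = -7, t = 3 − 2·(-8) = 19  (check: 395·(-7) + 146·19 = 9)
  q = 1: r = 8, s = 3 − 1·(-7) = 10, t = -8 − 1·19 = -27  (check: 395·10 + 146·(-27) = 8)
  q = 1: r = 1, s = -7 − 1·10 = -17, t = 19 − 1·(-27) = 46  (check: 395·(-17) + 146·46 = 1)
The row with r = 1 (the gcd) gives the Bezout coefficients s = -17, t = 46.
Result: 395 · (-17) + 146 · (46) = 1.

gcd(395, 146) = 1; s = -17, t = 46 (check: 395·(-17) + 146·46 = 1).


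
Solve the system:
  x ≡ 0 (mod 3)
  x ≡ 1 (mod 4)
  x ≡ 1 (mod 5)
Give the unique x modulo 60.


Moduli 3, 4, 5 are pairwise coprime; by CRT there is a unique solution modulo M = 3 · 4 · 5 = 60.
Solve pairwise, accumulating the modulus:
  Start with x ≡ 0 (mod 3).
  Combine with x ≡ 1 (mod 4): since gcd(3, 4) = 1, we get a unique residue mod 12.
    Write x = 0 + 3·t and substitute into x ≡ 1 (mod 4): 3·t ≡ 1 − 0 = 1 (mod 4).
    The inverse of 3 mod 4 is 3 (since 3·3 = 9 = 2·4 + 1), so t ≡ 3·1 = 3 ≡ 3 (mod 4).
    Then x = 0 + 3·3 = 9, valid modulo lcm(3, 4) = 12: x ≡ 9 (mod 12).
  Combine with x ≡ 1 (mod 5): since gcd(12, 5) = 1, we get a unique residue mod 60.
    Write x = 9 + 12·t and substitute into x ≡ 1 (mod 5): 12·t ≡ 1 − 9 = -8 (mod 5).
    Reduce coefficients mod 5: 2·t ≡ 2 (mod 5).
    The inverse of 2 mod 5 is 3 (since 2·3 = 6 = 1·5 + 1), so t ≡ 3·2 = 6 ≡ 1 (mod 5).
    Then x = 9 + 12·1 = 21, valid modulo lcm(12, 5) = 60: x ≡ 21 (mod 60).
Verify: 21 mod 3 = 0 ✓, 21 mod 4 = 1 ✓, 21 mod 5 = 1 ✓.

x ≡ 21 (mod 60).


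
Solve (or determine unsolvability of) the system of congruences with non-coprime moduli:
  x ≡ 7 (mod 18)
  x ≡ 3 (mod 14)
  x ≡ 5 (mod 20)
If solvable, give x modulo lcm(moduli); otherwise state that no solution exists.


Moduli 18, 14, 20 are not pairwise coprime, so CRT works modulo lcm(m_i) when all pairwise compatibility conditions hold.
Pairwise compatibility: gcd(m_i, m_j) must divide a_i - a_j for every pair.
Merge one congruence at a time:
  Start: x ≡ 7 (mod 18).
  Combine with x ≡ 3 (mod 14): gcd(18, 14) = 2; 3 - 7 = -4, which IS divisible by 2, so compatible.
    Write x = 7 + 18·t and substitute into x ≡ 3 (mod 14): 18·t ≡ 3 − 7 = -4 (mod 14).
    Divide the congruence (and modulus) by g = 2: 9·t ≡ -2 (mod 7).
    Reduce coefficients mod 7: 2·t ≡ 5 (mod 7).
    The inverse of 2 mod 7 is 4 (since 2·4 = 8 = 1·7 + 1), so t ≡ 4·5 = 20 ≡ 6 (mod 7).
    Then x = 7 + 18·6 = 115, valid modulo lcm(18, 14) = 126: x ≡ 115 (mod 126).
  Combine with x ≡ 5 (mod 20): gcd(126, 20) = 2; 5 - 115 = -110, which IS divisible by 2, so compatible.
    Write x = 115 + 126·t and substitute into x ≡ 5 (mod 20): 126·t ≡ 5 − 115 = -110 (mod 20).
    Divide the congruence (and modulus) by g = 2: 63·t ≡ -55 (mod 10).
    Reduce coefficients mod 10: 3·t ≡ 5 (mod 10).
    The inverse of 3 mod 10 is 7 (since 3·7 = 21 = 2·10 + 1), so t ≡ 7·5 = 35 ≡ 5 (mod 10).
    Then x = 115 + 126·5 = 745, valid modulo lcm(126, 20) = 1260: x ≡ 745 (mod 1260).
Verify: 745 mod 18 = 7, 745 mod 14 = 3, 745 mod 20 = 5.

x ≡ 745 (mod 1260).


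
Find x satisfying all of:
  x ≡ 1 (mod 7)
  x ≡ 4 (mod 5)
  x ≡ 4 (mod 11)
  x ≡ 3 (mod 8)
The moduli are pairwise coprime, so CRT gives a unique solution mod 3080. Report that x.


Product of moduli M = 7 · 5 · 11 · 8 = 3080.
Merge one congruence at a time:
  Start: x ≡ 1 (mod 7).
  Combine with x ≡ 4 (mod 5); new modulus lcm = 35.
    Write x = 1 + 7·t and substitute into x ≡ 4 (mod 5): 7·t ≡ 4 − 1 = 3 (mod 5).
    Reduce coefficients mod 5: 2·t ≡ 3 (mod 5).
    The inverse of 2 mod 5 is 3 (since 2·3 = 6 = 1·5 + 1), so t ≡ 3·3 = 9 ≡ 4 (mod 5).
    Then x = 1 + 7·4 = 29, valid modulo lcm(7, 5) = 35: x ≡ 29 (mod 35).
  Combine with x ≡ 4 (mod 11); new modulus lcm = 385.
    Write x = 29 + 35·t and substitute into x ≡ 4 (mod 11): 35·t ≡ 4 − 29 = -25 (mod 11).
    Reduce coefficients mod 11: 2·t ≡ 8 (mod 11).
    The inverse of 2 mod 11 is 6 (since 2·6 = 12 = 1·11 + 1), so t ≡ 6·8 = 48 ≡ 4 (mod 11).
    Then x = 29 + 35·4 = 169, valid modulo lcm(35, 11) = 385: x ≡ 169 (mod 385).
  Combine with x ≡ 3 (mod 8); new modulus lcm = 3080.
    Write x = 169 + 385·t and substitute into x ≡ 3 (mod 8): 385·t ≡ 3 − 169 = -166 (mod 8).
    Reduce coefficients mod 8: 1·t ≡ 2 (mod 8).
    So t ≡ 2 (mod 8).
    Then x = 169 + 385·2 = 939, valid modulo lcm(385, 8) = 3080: x ≡ 939 (mod 3080).
Verify against each original: 939 mod 7 = 1, 939 mod 5 = 4, 939 mod 11 = 4, 939 mod 8 = 3.

x ≡ 939 (mod 3080).


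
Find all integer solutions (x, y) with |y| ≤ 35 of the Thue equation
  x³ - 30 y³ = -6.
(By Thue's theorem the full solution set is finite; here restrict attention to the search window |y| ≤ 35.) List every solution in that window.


The equation is x³ - 30y³ = -6. For fixed y, x³ = 30·y³ − 6, so a solution requires the RHS to be a perfect cube.
Strategy: iterate y from -35 to 35, compute RHS = 30·y³ − 6, and check whether it is a (positive or negative) perfect cube.
Check small values of y:
  y = 0: RHS = -6 is not a perfect cube.
  y = 1: RHS = 24 is not a perfect cube.
  y = -1: RHS = -36 is not a perfect cube.
  y = 2: RHS = 234 is not a perfect cube.
  y = -2: RHS = -246 is not a perfect cube.
  y = 3: RHS = 804 is not a perfect cube.
  y = -3: RHS = -816 is not a perfect cube.
Continuing the search up to |y| = 35 finds no solutions either.
No (x, y) in the scanned range satisfies the equation.

No integer solutions with |y| ≤ 35.


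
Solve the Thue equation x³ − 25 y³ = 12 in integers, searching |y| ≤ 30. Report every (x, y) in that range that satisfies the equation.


The equation is x³ - 25y³ = 12. For fixed y, x³ = 25·y³ + 12, so a solution requires the RHS to be a perfect cube.
Strategy: iterate y from -30 to 30, compute RHS = 25·y³ + 12, and check whether it is a (positive or negative) perfect cube.
Check small values of y:
  y = 0: RHS = 12 is not a perfect cube.
  y = 1: RHS = 37 is not a perfect cube.
  y = -1: RHS = -13 is not a perfect cube.
  y = 2: RHS = 212 is not a perfect cube.
  y = -2: RHS = -188 is not a perfect cube.
  y = 3: RHS = 687 is not a perfect cube.
  y = -3: RHS = -663 is not a perfect cube.
Continuing the search up to |y| = 30 finds no solutions either.
No (x, y) in the scanned range satisfies the equation.

No integer solutions with |y| ≤ 30.


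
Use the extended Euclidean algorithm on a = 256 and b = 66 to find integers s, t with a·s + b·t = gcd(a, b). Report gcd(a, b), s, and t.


Euclidean algorithm on (256, 66) — divide until remainder is 0:
  256 = 3 · 66 + 58
  66 = 1 · 58 + 8
  58 = 7 · 8 + 2
  8 = 4 · 2 + 0
gcd(256, 66) = 2.
Track Bezout coefficients alongside the remainders: start with r₀ = 256 = a·1 + b·0 (s = 1, t = 0) and r₁ = 66 = a·0 + b·1 (s = 0, t = 1); each new remainder r_{k+1} = r_{k-1} − q_k·r_k inherits s_{k+1} = s_{k-1} − q_k·s_k, t_{k+1} = t_{k-1} − q_k·t_k, so r_k = a·s_k + b·t_k at every step:
  q = 3: r = 58, s = 1 − 3·0 = 1, t = 0 − 3·1 = -3  (check: 256·1 + 66·(-3) = 58)
  q = 1: r = 8, s = 0 − 1·1 = -1, t = 1 − 1·(-3) = 4  (check: 256·(-1) + 66·4 = 8)
  q = 7: r = 2, s = 1 − 7·(-1) = 8, t = -3 − 7·4 = -31  (check: 256·8 + 66·(-31) = 2)
The row with r = 2 (the gcd) gives the Bezout coefficients s = 8, t = -31.
Result: 256 · (8) + 66 · (-31) = 2.

gcd(256, 66) = 2; s = 8, t = -31 (check: 256·8 + 66·(-31) = 2).


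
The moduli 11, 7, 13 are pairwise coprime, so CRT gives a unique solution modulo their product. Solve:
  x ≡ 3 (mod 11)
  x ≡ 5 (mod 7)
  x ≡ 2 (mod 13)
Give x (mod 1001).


Moduli 11, 7, 13 are pairwise coprime; by CRT there is a unique solution modulo M = 11 · 7 · 13 = 1001.
Solve pairwise, accumulating the modulus:
  Start with x ≡ 3 (mod 11).
  Combine with x ≡ 5 (mod 7): since gcd(11, 7) = 1, we get a unique residue mod 77.
    Write x = 3 + 11·t and substitute into x ≡ 5 (mod 7): 11·t ≡ 5 − 3 = 2 (mod 7).
    Reduce coefficients mod 7: 4·t ≡ 2 (mod 7).
    The inverse of 4 mod 7 is 2 (since 4·2 = 8 = 1·7 + 1), so t ≡ 2·2 = 4 ≡ 4 (mod 7).
    Then x = 3 + 11·4 = 47, valid modulo lcm(11, 7) = 77: x ≡ 47 (mod 77).
  Combine with x ≡ 2 (mod 13): since gcd(77, 13) = 1, we get a unique residue mod 1001.
    Write x = 47 + 77·t and substitute into x ≡ 2 (mod 13): 77·t ≡ 2 − 47 = -45 (mod 13).
    Reduce coefficients mod 13: 12·t ≡ 7 (mod 13).
    The inverse of 12 mod 13 is 12 (since 12·12 = 144 = 11·13 + 1), so t ≡ 12·7 = 84 ≡ 6 (mod 13).
    Then x = 47 + 77·6 = 509, valid modulo lcm(77, 13) = 1001: x ≡ 509 (mod 1001).
Verify: 509 mod 11 = 3 ✓, 509 mod 7 = 5 ✓, 509 mod 13 = 2 ✓.

x ≡ 509 (mod 1001).


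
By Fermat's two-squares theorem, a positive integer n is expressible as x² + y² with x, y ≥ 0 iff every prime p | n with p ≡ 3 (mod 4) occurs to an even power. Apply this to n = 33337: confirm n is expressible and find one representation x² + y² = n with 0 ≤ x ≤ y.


Step 1: Factor n = 33337 = 17 · 37 · 53.
Step 2: Check the mod-4 condition on each prime factor: 17 ≡ 1 (mod 4), exponent 1; 37 ≡ 1 (mod 4), exponent 1; 53 ≡ 1 (mod 4), exponent 1.
All primes ≡ 3 (mod 4) appear to even exponent (or don't appear), so by the two-squares theorem n IS expressible as a sum of two squares.
Step 3: Build a representation. Here n = 17 · 37 · 53 is a product of primes ≡ 1 (mod 4). Each prime p ≡ 1 (mod 4) is itself a sum of two squares; find a² by testing p − a² for a perfect square:
  17: 17 − 1² = 16 = 4² ⇒ 17 = 1² + 4².
  37: 37 − 1² = 36 = 6² ⇒ 37 = 1² + 6².
  53: 53 − 1² = 52, 53 − 2² = 49 = 7² ⇒ 53 = 2² + 7².
  Combine using the Brahmagupta–Fibonacci identity (a² + b²)(c² + d²) = (ac − bd)² + (ad + bc)² = (ac + bd)² + (ad − bc)²:
  17 · 37 = 629: from (1² + 4²)(1² + 6²), take (1·1 − 4·6, 1·6 + 4·1) = (1 − 24, 6 + 4) = (-23, 10); dropping signs (only squares matter) gives (23, 10); check 23² + 10² = 529 + 100 = 629 ✓.
  629 · 53 = 33337: from (23² + 10²)(2² + 7²), take (23·2 − 10·7, 23·7 + 10·2) = (46 − 70, 161 + 20) = (-24, 181); dropping signs (only squares matter) gives (24, 181); check 24² + 181² = 576 + 32761 = 33337 ✓.
Step 4: Order so x ≤ y and verify: 24² + 181² = 576 + 32761 = 33337 = n. ✓

n = 33337 = 24² + 181² (one valid representation with x ≤ y).


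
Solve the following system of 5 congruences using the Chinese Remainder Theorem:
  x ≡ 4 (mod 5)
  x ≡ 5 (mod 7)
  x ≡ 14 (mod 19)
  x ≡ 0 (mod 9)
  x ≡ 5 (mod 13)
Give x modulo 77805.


Product of moduli M = 5 · 7 · 19 · 9 · 13 = 77805.
Merge one congruence at a time:
  Start: x ≡ 4 (mod 5).
  Combine with x ≡ 5 (mod 7); new modulus lcm = 35.
    Write x = 4 + 5·t and substitute into x ≡ 5 (mod 7): 5·t ≡ 5 − 4 = 1 (mod 7).
    The inverse of 5 mod 7 is 3 (since 5·3 = 15 = 2·7 + 1), so t ≡ 3·1 = 3 ≡ 3 (mod 7).
    Then x = 4 + 5·3 = 19, valid modulo lcm(5, 7) = 35: x ≡ 19 (mod 35).
  Combine with x ≡ 14 (mod 19); new modulus lcm = 665.
    Write x = 19 + 35·t and substitute into x ≡ 14 (mod 19): 35·t ≡ 14 − 19 = -5 (mod 19).
    Reduce coefficients mod 19: 16·t ≡ 14 (mod 19).
    The inverse of 16 mod 19 is 6 (since 16·6 = 96 = 5·19 + 1), so t ≡ 6·14 = 84 ≡ 8 (mod 19).
    Then x = 19 + 35·8 = 299, valid modulo lcm(35, 19) = 665: x ≡ 299 (mod 665).
  Combine with x ≡ 0 (mod 9); new modulus lcm = 5985.
    Write x = 299 + 665·t and substitute into x ≡ 0 (mod 9): 665·t ≡ 0 − 299 = -299 (mod 9).
    Reduce coefficients mod 9: 8·t ≡ 7 (mod 9).
    The inverse of 8 mod 9 is 8 (since 8·8 = 64 = 7·9 + 1), so t ≡ 8·7 = 56 ≡ 2 (mod 9).
    Then x = 299 + 665·2 = 1629, valid modulo lcm(665, 9) = 5985: x ≡ 1629 (mod 5985).
  Combine with x ≡ 5 (mod 13); new modulus lcm = 77805.
    Write x = 1629 + 5985·t and substitute into x ≡ 5 (mod 13): 5985·t ≡ 5 − 1629 = -1624 (mod 13).
    Reduce coefficients mod 13: 5·t ≡ 1 (mod 13).
    The inverse of 5 mod 13 is 8 (since 5·8 = 40 = 3·13 + 1), so t ≡ 8·1 = 8 ≡ 8 (mod 13).
    Then x = 1629 + 5985·8 = 49509, valid modulo lcm(5985, 13) = 77805: x ≡ 49509 (mod 77805).
Verify against each original: 49509 mod 5 = 4, 49509 mod 7 = 5, 49509 mod 19 = 14, 49509 mod 9 = 0, 49509 mod 13 = 5.

x ≡ 49509 (mod 77805).


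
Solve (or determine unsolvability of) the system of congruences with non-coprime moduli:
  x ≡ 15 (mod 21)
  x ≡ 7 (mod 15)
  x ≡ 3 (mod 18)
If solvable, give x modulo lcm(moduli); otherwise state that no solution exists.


Moduli 21, 15, 18 are not pairwise coprime, so CRT works modulo lcm(m_i) when all pairwise compatibility conditions hold.
Pairwise compatibility: gcd(m_i, m_j) must divide a_i - a_j for every pair.
Merge one congruence at a time:
  Start: x ≡ 15 (mod 21).
  Combine with x ≡ 7 (mod 15): gcd(21, 15) = 3, and 7 - 15 = -8 is NOT divisible by 3.
    ⇒ system is inconsistent (no integer solution).

No solution (the system is inconsistent).


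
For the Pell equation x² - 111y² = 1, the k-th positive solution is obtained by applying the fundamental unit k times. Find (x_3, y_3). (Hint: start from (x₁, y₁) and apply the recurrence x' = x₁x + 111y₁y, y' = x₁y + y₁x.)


Step 1: Find the fundamental solution (x₁, y₁) of x² - 111y² = 1.
  Expand √111 as a continued fraction. a₀ = ⌊√111⌋ = 10; iterate m_{k+1} = d_k·a_k − m_k, d_{k+1} = (111 − m_{k+1}²)/d_k, a_{k+1} = ⌊(a₀ + m_{k+1})/d_{k+1}⌋ (starting m₀ = 0, d₀ = 1), with convergents p_k = a_k·p_{k-1} + p_{k-2}, q_k = a_k·q_{k-1} + q_{k-2} (p₋₁ = 1, q₋₁ = 0):
  k = 0: a₀ = 10; p₀/q₀ = 10/1; p₀² − 111·q₀² = 100 − 111 = -11.
  k = 1: m = 10, d = 11, a = ⌊(10 + 10)/11⌋ = 1; p/q = (1·10 + 1)/(1·1 + 0) = 11/1; p² − 111·q² = 121 − 111 = 10.
  k = 2: m = 1, d = 10, a = ⌊(10 + 1)/10⌋ = 1; p/q = (1·11 + 10)/(1·1 + 1) = 21/2; p² − 111·q² = 441 − 444 = -3.
  k = 3: m = 9, d = 3, a = ⌊(10 + 9)/3⌋ = 6; p/q = (6·21 + 11)/(6·2 + 1) = 137/13; p² − 111·q² = 18769 − 18759 = 10.
  k = 4: m = 9, d = 10, a = ⌊(10 + 9)/10⌋ = 1; p/q = (1·137 + 21)/(1·13 + 2) = 158/15; p² − 111·q² = 24964 − 24975 = -11.
  k = 5: m = 1, d = 11, a = ⌊(10 + 1)/11⌋ = 1; p/q = (1·158 + 137)/(1·15 + 13) = 295/28; p² − 111·q² = 87025 − 87024 = 1.
  The first convergent with p² − 111·q² = 1 gives the fundamental solution (x₁, y₁) = (295, 28).
Step 2: Apply the recurrence (x_{n+1}, y_{n+1}) = (x₁x_n + 111y₁y_n, x₁y_n + y₁x_n) repeatedly.
  From (x_1, y_1) = (295, 28): x_2 = 295·295 + 111·28·28 = 174049; y_2 = 295·28 + 28·295 = 16520.
  From (x_2, y_2) = (174049, 16520): x_3 = 295·174049 + 111·28·16520 = 102688615; y_3 = 295·16520 + 28·174049 = 9746772.
Step 3: Verify x_3² - 111·y_3² = 10544951650618225 - 10544951650618224 = 1 (should be 1). ✓

(x_1, y_1) = (295, 28); (x_3, y_3) = (102688615, 9746772).


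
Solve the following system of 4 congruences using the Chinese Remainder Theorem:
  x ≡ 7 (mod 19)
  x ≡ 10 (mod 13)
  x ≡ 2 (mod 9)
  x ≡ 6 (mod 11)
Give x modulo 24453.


Product of moduli M = 19 · 13 · 9 · 11 = 24453.
Merge one congruence at a time:
  Start: x ≡ 7 (mod 19).
  Combine with x ≡ 10 (mod 13); new modulus lcm = 247.
    Write x = 7 + 19·t and substitute into x ≡ 10 (mod 13): 19·t ≡ 10 − 7 = 3 (mod 13).
    Reduce coefficients mod 13: 6·t ≡ 3 (mod 13).
    The inverse of 6 mod 13 is 11 (since 6·11 = 66 = 5·13 + 1), so t ≡ 11·3 = 33 ≡ 7 (mod 13).
    Then x = 7 + 19·7 = 140, valid modulo lcm(19, 13) = 247: x ≡ 140 (mod 247).
  Combine with x ≡ 2 (mod 9); new modulus lcm = 2223.
    Write x = 140 + 247·t and substitute into x ≡ 2 (mod 9): 247·t ≡ 2 − 140 = -138 (mod 9).
    Reduce coefficients mod 9: 4·t ≡ 6 (mod 9).
    The inverse of 4 mod 9 is 7 (since 4·7 = 28 = 3·9 + 1), so t ≡ 7·6 = 42 ≡ 6 (mod 9).
    Then x = 140 + 247·6 = 1622, valid modulo lcm(247, 9) = 2223: x ≡ 1622 (mod 2223).
  Combine with x ≡ 6 (mod 11); new modulus lcm = 24453.
    Write x = 1622 + 2223·t and substitute into x ≡ 6 (mod 11): 2223·t ≡ 6 − 1622 = -1616 (mod 11).
    Reduce coefficients mod 11: 1·t ≡ 1 (mod 11).
    So t ≡ 1 (mod 11).
    Then x = 1622 + 2223·1 = 3845, valid modulo lcm(2223, 11) = 24453: x ≡ 3845 (mod 24453).
Verify against each original: 3845 mod 19 = 7, 3845 mod 13 = 10, 3845 mod 9 = 2, 3845 mod 11 = 6.

x ≡ 3845 (mod 24453).


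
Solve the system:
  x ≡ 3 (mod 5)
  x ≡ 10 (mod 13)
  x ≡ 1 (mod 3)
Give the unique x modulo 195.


Moduli 5, 13, 3 are pairwise coprime; by CRT there is a unique solution modulo M = 5 · 13 · 3 = 195.
Solve pairwise, accumulating the modulus:
  Start with x ≡ 3 (mod 5).
  Combine with x ≡ 10 (mod 13): since gcd(5, 13) = 1, we get a unique residue mod 65.
    Write x = 3 + 5·t and substitute into x ≡ 10 (mod 13): 5·t ≡ 10 − 3 = 7 (mod 13).
    The inverse of 5 mod 13 is 8 (since 5·8 = 40 = 3·13 + 1), so t ≡ 8·7 = 56 ≡ 4 (mod 13).
    Then x = 3 + 5·4 = 23, valid modulo lcm(5, 13) = 65: x ≡ 23 (mod 65).
  Combine with x ≡ 1 (mod 3): since gcd(65, 3) = 1, we get a unique residue mod 195.
    Write x = 23 + 65·t and substitute into x ≡ 1 (mod 3): 65·t ≡ 1 − 23 = -22 (mod 3).
    Reduce coefficients mod 3: 2·t ≡ 2 (mod 3).
    The inverse of 2 mod 3 is 2 (since 2·2 = 4 = 1·3 + 1), so t ≡ 2·2 = 4 ≡ 1 (mod 3).
    Then x = 23 + 65·1 = 88, valid modulo lcm(65, 3) = 195: x ≡ 88 (mod 195).
Verify: 88 mod 5 = 3 ✓, 88 mod 13 = 10 ✓, 88 mod 3 = 1 ✓.

x ≡ 88 (mod 195).


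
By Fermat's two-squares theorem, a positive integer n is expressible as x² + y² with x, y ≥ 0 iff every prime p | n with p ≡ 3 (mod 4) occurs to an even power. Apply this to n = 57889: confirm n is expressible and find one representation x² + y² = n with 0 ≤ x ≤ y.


Step 1: Factor n = 57889 = 13 · 61 · 73.
Step 2: Check the mod-4 condition on each prime factor: 13 ≡ 1 (mod 4), exponent 1; 61 ≡ 1 (mod 4), exponent 1; 73 ≡ 1 (mod 4), exponent 1.
All primes ≡ 3 (mod 4) appear to even exponent (or don't appear), so by the two-squares theorem n IS expressible as a sum of two squares.
Step 3: Build a representation. Here n = 13 · 61 · 73 is a product of primes ≡ 1 (mod 4). Each prime p ≡ 1 (mod 4) is itself a sum of two squares; find a² by testing p − a² for a perfect square:
  13: 13 − 1² = 12, 13 − 2² = 9 = 3² ⇒ 13 = 2² + 3².
  61: 61 − 1² = 60, 61 − 2² = 57, 61 − 3² = 52, 61 − 4² = 45, 61 − 5² = 36 = 6² ⇒ 61 = 5² + 6².
  73: 73 − 1² = 72, 73 − 2² = 69, 73 − 3² = 64 = 8² ⇒ 73 = 3² + 8².
  Combine using the Brahmagupta–Fibonacci identity (a² + b²)(c² + d²) = (ac − bd)² + (ad + bc)² = (ac + bd)² + (ad − bc)²:
  13 · 61 = 793: from (2² + 3²)(5² + 6²), take (2·5 − 3·6, 2·6 + 3·5) = (10 − 18, 12 + 15) = (-8, 27); dropping signs (only squares matter) gives (8, 27); check 8² + 27² = 64 + 729 = 793 ✓.
  793 · 73 = 57889: from (8² + 27²)(3² + 8²), take (8·3 − 27·8, 8·8 + 27·3) = (24 − 216, 64 + 81) = (-192, 145); dropping signs (only squares matter) gives (192, 145); check 192² + 145² = 36864 + 21025 = 57889 ✓.
Step 4: Order so x ≤ y and verify: 145² + 192² = 21025 + 36864 = 57889 = n. ✓

n = 57889 = 145² + 192² (one valid representation with x ≤ y).


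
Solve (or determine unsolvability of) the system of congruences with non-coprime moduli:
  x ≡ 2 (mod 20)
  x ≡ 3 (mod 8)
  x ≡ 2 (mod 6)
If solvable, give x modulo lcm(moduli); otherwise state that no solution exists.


Moduli 20, 8, 6 are not pairwise coprime, so CRT works modulo lcm(m_i) when all pairwise compatibility conditions hold.
Pairwise compatibility: gcd(m_i, m_j) must divide a_i - a_j for every pair.
Merge one congruence at a time:
  Start: x ≡ 2 (mod 20).
  Combine with x ≡ 3 (mod 8): gcd(20, 8) = 4, and 3 - 2 = 1 is NOT divisible by 4.
    ⇒ system is inconsistent (no integer solution).

No solution (the system is inconsistent).


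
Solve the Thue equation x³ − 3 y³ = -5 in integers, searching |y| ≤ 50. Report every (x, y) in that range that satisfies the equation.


The equation is x³ - 3y³ = -5. For fixed y, x³ = 3·y³ − 5, so a solution requires the RHS to be a perfect cube.
Strategy: iterate y from -50 to 50, compute RHS = 3·y³ − 5, and check whether it is a (positive or negative) perfect cube.
Check small values of y:
  y = 0: RHS = -5 is not a perfect cube.
  y = 1: RHS = -2 is not a perfect cube.
  y = -1: RHS = -8 = (-2)³ ⇒ x = -2 works.
  y = 2: RHS = 19 is not a perfect cube.
  y = -2: RHS = -29 is not a perfect cube.
  y = 3: RHS = 76 is not a perfect cube.
  y = -3: RHS = -86 is not a perfect cube.
Continuing the search up to |y| = 50 finds no further solutions beyond those listed.
Collected solutions: (-2, -1).

Solutions (with |y| ≤ 50): (-2, -1).


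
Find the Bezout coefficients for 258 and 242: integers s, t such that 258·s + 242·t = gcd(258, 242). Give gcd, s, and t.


Euclidean algorithm on (258, 242) — divide until remainder is 0:
  258 = 1 · 242 + 16
  242 = 15 · 16 + 2
  16 = 8 · 2 + 0
gcd(258, 242) = 2.
Track Bezout coefficients alongside the remainders: start with r₀ = 258 = a·1 + b·0 (s = 1, t = 0) and r₁ = 242 = a·0 + b·1 (s = 0, t = 1); each new remainder r_{k+1} = r_{k-1} − q_k·r_k inherits s_{k+1} = s_{k-1} − q_k·s_k, t_{k+1} = t_{k-1} − q_k·t_k, so r_k = a·s_k + b·t_k at every step:
  q = 1: r = 16, s = 1 − 1·0 = 1, t = 0 − 1·1 = -1  (check: 258·1 + 242·(-1) = 16)
  q = 15: r = 2, s = 0 − 15·1 = -15, t = 1 − 15·(-1) = 16  (check: 258·(-15) + 242·16 = 2)
The row with r = 2 (the gcd) gives the Bezout coefficients s = -15, t = 16.
Result: 258 · (-15) + 242 · (16) = 2.

gcd(258, 242) = 2; s = -15, t = 16 (check: 258·(-15) + 242·16 = 2).


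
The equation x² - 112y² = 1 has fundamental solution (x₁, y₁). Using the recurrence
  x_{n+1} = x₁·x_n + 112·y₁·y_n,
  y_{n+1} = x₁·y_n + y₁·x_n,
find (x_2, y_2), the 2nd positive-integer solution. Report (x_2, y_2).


Step 1: Find the fundamental solution (x₁, y₁) of x² - 112y² = 1.
  Expand √112 as a continued fraction. a₀ = ⌊√112⌋ = 10; iterate m_{k+1} = d_k·a_k − m_k, d_{k+1} = (112 − m_{k+1}²)/d_k, a_{k+1} = ⌊(a₀ + m_{k+1})/d_{k+1}⌋ (starting m₀ = 0, d₀ = 1), with convergents p_k = a_k·p_{k-1} + p_{k-2}, q_k = a_k·q_{k-1} + q_{k-2} (p₋₁ = 1, q₋₁ = 0):
  k = 0: a₀ = 10; p₀/q₀ = 10/1; p₀² − 112·q₀² = 100 − 112 = -12.
  k = 1: m = 10, d = 12, a = ⌊(10 + 10)/12⌋ = 1; p/q = (1·10 + 1)/(1·1 + 0) = 11/1; p² − 112·q² = 121 − 112 = 9.
  k = 2: m = 2, d = 9, a = ⌊(10 + 2)/9⌋ = 1; p/q = (1·11 + 10)/(1·1 + 1) = 21/2; p² − 112·q² = 441 − 448 = -7.
  k = 3: m = 7, d = 7, a = ⌊(10 + 7)/7⌋ = 2; p/q = (2·21 + 11)/(2·2 + 1) = 53/5; p² − 112·q² = 2809 − 2800 = 9.
  k = 4: m = 7, d = 9, a = ⌊(10 + 7)/9⌋ = 1; p/q = (1·53 + 21)/(1·5 + 2) = 74/7; p² − 112·q² = 5476 − 5488 = -12.
  k = 5: m = 2, d = 12, a = ⌊(10 + 2)/12⌋ = 1; p/q = (1·74 + 53)/(1·7 + 5) = 127/12; p² − 112·q² = 16129 − 16128 = 1.
  The first convergent with p² − 112·q² = 1 gives the fundamental solution (x₁, y₁) = (127, 12).
Step 2: Apply the recurrence (x_{n+1}, y_{n+1}) = (x₁x_n + 112y₁y_n, x₁y_n + y₁x_n) repeatedly.
  From (x_1, y_1) = (127, 12): x_2 = 127·127 + 112·12·12 = 32257; y_2 = 127·12 + 12·127 = 3048.
Step 3: Verify x_2² - 112·y_2² = 1040514049 - 1040514048 = 1 (should be 1). ✓

(x_1, y_1) = (127, 12); (x_2, y_2) = (32257, 3048).
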